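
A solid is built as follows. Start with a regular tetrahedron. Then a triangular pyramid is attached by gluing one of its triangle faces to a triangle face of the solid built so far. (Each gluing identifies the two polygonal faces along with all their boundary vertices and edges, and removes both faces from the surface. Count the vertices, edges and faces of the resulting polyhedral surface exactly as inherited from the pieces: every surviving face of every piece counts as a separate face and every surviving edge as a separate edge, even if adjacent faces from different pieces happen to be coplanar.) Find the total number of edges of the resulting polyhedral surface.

9

A regular tetrahedron: V=4, E=6, F=4.
Attach a triangular pyramid (V=4, E=6, F=4) along a 3-gon: merge 3 vertices and 3 edges, delete both glued faces → V=5, E=9, F=6.
Check: V − E + F = 5 − 9 + 6 = 2.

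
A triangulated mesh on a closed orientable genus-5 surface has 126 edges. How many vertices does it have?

χ = 2 − 2·5 = -8, and every face is a triangle so 3F = 2E.
F = 2E/3 = 84. Then V = -8 + E − F = -8 + 126 − 84 = 34.

34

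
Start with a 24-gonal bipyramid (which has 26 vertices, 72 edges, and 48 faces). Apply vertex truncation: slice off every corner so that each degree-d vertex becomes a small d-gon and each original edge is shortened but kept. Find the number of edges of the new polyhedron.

Truncation replaces each original edge-end by a new vertex, so V′ = 2E = 144.
Each original edge survives, and each old vertex of degree d contributes d new edges; summing degrees gives Σd = 2E, so E′ = E + 2E = 3E = 216.
Each original face survives and each original vertex becomes one new face: F′ = F + V = 74.

216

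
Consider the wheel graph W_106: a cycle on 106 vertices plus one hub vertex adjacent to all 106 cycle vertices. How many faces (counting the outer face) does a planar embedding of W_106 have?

W_106 has V = 106 + 1 = 107 vertices and E = 2·106 = 212 edges.
By Euler's formula F = 2 − V + E = 2 − 107 + 212 = 107.

107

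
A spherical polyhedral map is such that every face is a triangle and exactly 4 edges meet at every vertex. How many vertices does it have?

Each face has 3 edges and each edge borders two faces, so 2E = 3F.
Each vertex has degree 4, so 4V = 2E and hence V = 3F/4.
Euler: V − E + F = 2 ⇒ (3F/4) − (3F/2) + F = 2.
Multiply by 8: (6 − 12 + 8)F = 16, i.e. 2F = 16.
So F = 8, E = 3·8/2 = 12, V = 3·8/4 = 6.

6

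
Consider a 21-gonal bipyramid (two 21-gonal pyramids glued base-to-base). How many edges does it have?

63

A bipyramid over an n-gon has 2n triangular faces and n + 2 vertices: V = 21 + 2 = 23, E = 3·21 = 63, F = 2·21 = 42.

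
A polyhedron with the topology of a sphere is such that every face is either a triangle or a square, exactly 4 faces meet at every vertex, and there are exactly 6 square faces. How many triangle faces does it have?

Let x be the number of triangles; then F = 6 + x.
Edge–face incidences: 2E = 4·6 + 3·x = 24 + 3x.
Every vertex has degree 4, so 4V = 2E.
Euler: V − E + F = 2 ⇒ (2E)/4 − E + (6 + x) = 2.
Multiply by 8: 2·(2E) − 4·(2E) + 8·(6 + x) = 16, i.e. 48 + 8x − 2·(24 + 3x) = 16.
Collecting terms: 2x = 16, so x = 8.
Then 2E = 24 + 3·8 = 48, so E = 24, V = 2E/4 = 12, F = 6 + 8 = 14.

8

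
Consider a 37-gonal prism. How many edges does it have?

111

A prism on an n-gon has two n-gon bases and n rectangular sides: V = 2·37 = 74, E = 3·37 = 111, F = 37 + 2 = 39.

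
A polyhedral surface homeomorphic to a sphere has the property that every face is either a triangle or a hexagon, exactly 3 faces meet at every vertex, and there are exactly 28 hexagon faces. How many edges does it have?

Let x be the number of triangles; then F = 28 + x.
Edge–face incidences: 2E = 6·28 + 3·x = 168 + 3x.
Every vertex has degree 3, so 3V = 2E.
Euler: V − E + F = 2 ⇒ (2E)/3 − E + (28 + x) = 2.
Multiply by 6: 2·(2E) − 3·(2E) + 6·(28 + x) = 12, i.e. 168 + 6x − (168 + 3x) = 12.
Collecting terms: 3x = 12, so x = 4.
Then 2E = 168 + 3·4 = 180, so E = 90, V = 2E/3 = 60, F = 28 + 4 = 32.

90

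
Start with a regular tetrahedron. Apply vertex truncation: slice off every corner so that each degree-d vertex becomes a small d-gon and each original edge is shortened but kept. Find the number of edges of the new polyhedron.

The base solid has V = 4, E = 6, F = 4.
Truncation replaces each original edge-end by a new vertex, so V′ = 2E = 12.
Each original edge survives, and each old vertex of degree d contributes d new edges; summing degrees gives Σd = 2E, so E′ = E + 2E = 3E = 18.
Each original face survives and each original vertex becomes one new face: F′ = F + V = 8.

18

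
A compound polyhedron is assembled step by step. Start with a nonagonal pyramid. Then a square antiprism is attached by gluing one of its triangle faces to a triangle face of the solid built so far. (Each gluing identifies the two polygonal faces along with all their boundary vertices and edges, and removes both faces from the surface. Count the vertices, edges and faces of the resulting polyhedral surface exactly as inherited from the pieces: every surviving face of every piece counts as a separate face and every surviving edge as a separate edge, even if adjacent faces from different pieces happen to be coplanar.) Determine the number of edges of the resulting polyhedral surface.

A nonagonal pyramid: V=10, E=18, F=10.
Attach a square antiprism (V=8, E=16, F=10) along a 3-gon: merge 3 vertices and 3 edges, delete both glued faces → V=15, E=31, F=18.
Check: V − E + F = 15 − 31 + 18 = 2.

31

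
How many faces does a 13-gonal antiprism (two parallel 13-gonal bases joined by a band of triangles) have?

28

An antiprism on an n-gon has two n-gon caps and 2n triangles: V = 2·13 = 26, E = 4·13 = 52, F = 2·13 + 2 = 28.
Check: V − E + F = 26 − 52 + 28 = 2.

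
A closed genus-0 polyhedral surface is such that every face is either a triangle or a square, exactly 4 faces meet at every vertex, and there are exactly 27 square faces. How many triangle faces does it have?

8

Let x be the number of triangles; then F = 27 + x.
Edge–face incidences: 2E = 4·27 + 3·x = 108 + 3x.
Every vertex has degree 4, so 4V = 2E.
Euler: V − E + F = 2 ⇒ (2E)/4 − E + (27 + x) = 2.
Multiply by 8: 2·(2E) − 4·(2E) + 8·(27 + x) = 16, i.e. 216 + 8x − 2·(108 + 3x) = 16.
Collecting terms: 2x = 16, so x = 8.
Then 2E = 108 + 3·8 = 132, so E = 66, V = 2E/4 = 33, F = 27 + 8 = 35.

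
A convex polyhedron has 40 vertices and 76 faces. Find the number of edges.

Here V − E + F = 2.
E = V + F − (2) = 40 + 76 − (2) = 114.

114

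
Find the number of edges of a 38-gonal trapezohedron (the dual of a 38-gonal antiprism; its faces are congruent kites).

The n-trapezohedron (dual of the n-antiprism) has V = 2·38 + 2 = 78, E = 4·38 = 152, F = 2·38 = 76.

152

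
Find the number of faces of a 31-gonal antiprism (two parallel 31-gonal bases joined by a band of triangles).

An antiprism on an n-gon has two n-gon caps and 2n triangles: V = 2·31 = 62, E = 4·31 = 124, F = 2·31 + 2 = 64.
Check: V − E + F = 62 − 124 + 64 = 2.

64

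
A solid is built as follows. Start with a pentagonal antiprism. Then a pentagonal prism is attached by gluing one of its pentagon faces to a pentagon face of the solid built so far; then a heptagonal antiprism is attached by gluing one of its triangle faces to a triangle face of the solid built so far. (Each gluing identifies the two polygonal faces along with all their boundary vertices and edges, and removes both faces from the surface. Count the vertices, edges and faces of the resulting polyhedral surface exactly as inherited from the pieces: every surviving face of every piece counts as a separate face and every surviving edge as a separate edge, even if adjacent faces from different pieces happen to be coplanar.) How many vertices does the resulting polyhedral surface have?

A pentagonal antiprism: V=10, E=20, F=12.
Attach a pentagonal prism (V=10, E=15, F=7) along a 5-gon: merge 5 vertices and 5 edges, delete both glued faces → V=15, E=30, F=17.
Attach a heptagonal antiprism (V=14, E=28, F=16) along a 3-gon: merge 3 vertices and 3 edges, delete both glued faces → V=26, E=55, F=31.
Check: V − E + F = 26 − 55 + 31 = 2.

26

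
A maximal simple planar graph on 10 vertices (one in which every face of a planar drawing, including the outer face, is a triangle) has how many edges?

In a plane triangulation 3F = 2E and V − E + F = 2, so E = 3V − 6 = 3·10 − 6 = 24.

24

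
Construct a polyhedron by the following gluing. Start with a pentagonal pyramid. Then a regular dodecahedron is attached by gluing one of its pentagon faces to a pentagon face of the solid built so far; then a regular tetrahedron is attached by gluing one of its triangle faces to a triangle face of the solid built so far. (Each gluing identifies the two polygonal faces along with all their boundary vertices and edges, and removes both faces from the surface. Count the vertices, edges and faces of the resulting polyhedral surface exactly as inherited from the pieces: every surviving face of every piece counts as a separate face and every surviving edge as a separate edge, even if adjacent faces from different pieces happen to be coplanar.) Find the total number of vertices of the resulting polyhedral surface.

A pentagonal pyramid: V=6, E=10, F=6.
Attach a regular dodecahedron (V=20, E=30, F=12) along a 5-gon: merge 5 vertices and 5 edges, delete both glued faces → V=21, E=35, F=16.
Attach a regular tetrahedron (V=4, E=6, F=4) along a 3-gon: merge 3 vertices and 3 edges, delete both glued faces → V=22, E=38, F=18.
Check: V − E + F = 22 − 38 + 18 = 2.

22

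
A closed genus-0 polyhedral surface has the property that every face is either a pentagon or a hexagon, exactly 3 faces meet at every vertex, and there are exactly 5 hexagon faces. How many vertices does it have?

30

Let x be the number of pentagons; then F = 5 + x.
Edge–face incidences: 2E = 6·5 + 5·x = 30 + 5x.
Every vertex has degree 3, so 3V = 2E.
Euler: V − E + F = 2 ⇒ (2E)/3 − E + (5 + x) = 2.
Multiply by 6: 2·(2E) − 3·(2E) + 6·(5 + x) = 12, i.e. 30 + 6x − (30 + 5x) = 12.
Collecting terms: x = 12.
Then 2E = 30 + 5·12 = 90, so E = 45, V = 2E/3 = 30, F = 5 + 12 = 17.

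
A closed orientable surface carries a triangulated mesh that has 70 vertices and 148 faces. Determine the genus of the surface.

3

Every face is a triangle, so 2E = 3·148 = 444, giving E = 222.
χ = V − E + F = 70 − 222 + 148 = -4.
For a closed orientable surface χ = 2 − 2g, so g = (2 − (-4))/2 = 3.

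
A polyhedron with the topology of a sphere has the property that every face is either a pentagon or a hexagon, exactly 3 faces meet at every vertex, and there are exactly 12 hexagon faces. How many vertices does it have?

44

Let x be the number of pentagons; then F = 12 + x.
Edge–face incidences: 2E = 6·12 + 5·x = 72 + 5x.
Every vertex has degree 3, so 3V = 2E.
Euler: V − E + F = 2 ⇒ (2E)/3 − E + (12 + x) = 2.
Multiply by 6: 2·(2E) − 3·(2E) + 6·(12 + x) = 12, i.e. 72 + 6x − (72 + 5x) = 12.
Collecting terms: x = 12.
Then 2E = 72 + 5·12 = 132, so E = 66, V = 2E/3 = 44, F = 12 + 12 = 24.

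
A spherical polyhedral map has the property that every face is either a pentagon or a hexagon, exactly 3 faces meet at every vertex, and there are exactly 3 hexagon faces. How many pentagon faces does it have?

12

Let x be the number of pentagons; then F = 3 + x.
Edge–face incidences: 2E = 6·3 + 5·x = 18 + 5x.
Every vertex has degree 3, so 3V = 2E.
Euler: V − E + F = 2 ⇒ (2E)/3 − E + (3 + x) = 2.
Multiply by 6: 2·(2E) − 3·(2E) + 6·(3 + x) = 12, i.e. 18 + 6x − (18 + 5x) = 12.
Collecting terms: x = 12.
Then 2E = 18 + 5·12 = 78, so E = 39, V = 2E/3 = 26, F = 3 + 12 = 15.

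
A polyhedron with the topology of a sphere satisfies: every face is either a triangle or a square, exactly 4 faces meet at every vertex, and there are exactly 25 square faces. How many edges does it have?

62

Let x be the number of triangles; then F = 25 + x.
Edge–face incidences: 2E = 4·25 + 3·x = 100 + 3x.
Every vertex has degree 4, so 4V = 2E.
Euler: V − E + F = 2 ⇒ (2E)/4 − E + (25 + x) = 2.
Multiply by 8: 2·(2E) − 4·(2E) + 8·(25 + x) = 16, i.e. 200 + 8x − 2·(100 + 3x) = 16.
Collecting terms: 2x = 16, so x = 8.
Then 2E = 100 + 3·8 = 124, so E = 62, V = 2E/4 = 31, F = 25 + 8 = 33.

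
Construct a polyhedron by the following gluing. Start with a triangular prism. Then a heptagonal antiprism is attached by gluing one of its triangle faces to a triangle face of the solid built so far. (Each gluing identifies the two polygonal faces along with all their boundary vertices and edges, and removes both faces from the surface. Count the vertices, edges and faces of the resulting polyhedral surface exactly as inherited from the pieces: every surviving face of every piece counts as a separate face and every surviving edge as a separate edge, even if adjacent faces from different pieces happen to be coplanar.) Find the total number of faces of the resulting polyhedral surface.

19

A triangular prism: V=6, E=9, F=5.
Attach a heptagonal antiprism (V=14, E=28, F=16) along a 3-gon: merge 3 vertices and 3 edges, delete both glued faces → V=17, E=34, F=19.
Check: V − E + F = 17 − 34 + 19 = 2.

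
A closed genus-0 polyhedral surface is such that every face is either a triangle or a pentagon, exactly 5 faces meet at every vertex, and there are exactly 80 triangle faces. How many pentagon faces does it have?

Let x be the number of pentagons; then F = 80 + x.
Edge–face incidences: 2E = 3·80 + 5·x = 240 + 5x.
Every vertex has degree 5, so 5V = 2E.
Euler: V − E + F = 2 ⇒ (2E)/5 − E + (80 + x) = 2.
Multiply by 10: 2·(2E) − 5·(2E) + 10·(80 + x) = 20, i.e. 800 + 10x − 3·(240 + 5x) = 20.
Collecting terms: −5x + 80 = 20, so −5x = −60, so x = 12.
Then 2E = 240 + 5·12 = 300, so E = 150, V = 2E/5 = 60, F = 80 + 12 = 92.

12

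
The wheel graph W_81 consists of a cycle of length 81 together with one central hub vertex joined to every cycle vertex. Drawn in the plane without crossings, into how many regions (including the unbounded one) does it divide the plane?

W_81 has V = 81 + 1 = 82 vertices and E = 2·81 = 162 edges.
By Euler's formula F = 2 − V + E = 2 − 82 + 162 = 82.

82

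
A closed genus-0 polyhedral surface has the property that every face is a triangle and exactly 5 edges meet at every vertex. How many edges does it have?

30

Each face has 3 edges and each edge borders two faces, so 2E = 3F.
Each vertex has degree 5, so 5V = 2E and hence V = 3F/5.
Euler: V − E + F = 2 ⇒ (3F/5) − (3F/2) + F = 2.
Multiply by 10: (6 − 15 + 10)F = 20, i.e. 1F = 20.
So F = 20, E = 3·20/2 = 30, V = 3·20/5 = 12.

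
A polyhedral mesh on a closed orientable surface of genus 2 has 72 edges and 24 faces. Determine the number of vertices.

46

For a closed orientable surface of genus 2, χ = 2 − 2·2 = -2.
V = -2 + E − F = -2 + 72 − 24 = 46.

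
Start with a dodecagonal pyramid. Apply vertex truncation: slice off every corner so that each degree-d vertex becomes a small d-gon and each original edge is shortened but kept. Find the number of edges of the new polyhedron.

72

The base solid has V = 13, E = 24, F = 13.
Truncation replaces each original edge-end by a new vertex, so V′ = 2E = 48.
Each original edge survives, and each old vertex of degree d contributes d new edges; summing degrees gives Σd = 2E, so E′ = E + 2E = 3E = 72.
Each original face survives and each original vertex becomes one new face: F′ = F + V = 26.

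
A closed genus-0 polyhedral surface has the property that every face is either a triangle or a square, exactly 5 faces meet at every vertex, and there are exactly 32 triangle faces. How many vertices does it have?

24

Let x be the number of squares; then F = 32 + x.
Edge–face incidences: 2E = 3·32 + 4·x = 96 + 4x.
Every vertex has degree 5, so 5V = 2E.
Euler: V − E + F = 2 ⇒ (2E)/5 − E + (32 + x) = 2.
Multiply by 10: 2·(2E) − 5·(2E) + 10·(32 + x) = 20, i.e. 320 + 10x − 3·(96 + 4x) = 20.
Collecting terms: −2x + 32 = 20, so −2x = −12, so x = 6.
Then 2E = 96 + 4·6 = 120, so E = 60, V = 2E/5 = 24, F = 32 + 6 = 38.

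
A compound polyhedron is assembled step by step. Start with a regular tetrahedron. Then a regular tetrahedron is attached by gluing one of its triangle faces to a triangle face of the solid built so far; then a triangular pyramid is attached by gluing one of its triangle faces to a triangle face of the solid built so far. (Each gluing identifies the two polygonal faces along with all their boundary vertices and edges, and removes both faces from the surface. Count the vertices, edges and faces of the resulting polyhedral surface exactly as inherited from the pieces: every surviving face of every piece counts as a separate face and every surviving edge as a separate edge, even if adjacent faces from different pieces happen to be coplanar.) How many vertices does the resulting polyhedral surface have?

6

A regular tetrahedron: V=4, E=6, F=4.
Attach a regular tetrahedron (V=4, E=6, F=4) along a 3-gon: merge 3 vertices and 3 edges, delete both glued faces → V=5, E=9, F=6.
Attach a triangular pyramid (V=4, E=6, F=4) along a 3-gon: merge 3 vertices and 3 edges, delete both glued faces → V=6, E=12, F=8.
Check: V − E + F = 6 − 12 + 8 = 2.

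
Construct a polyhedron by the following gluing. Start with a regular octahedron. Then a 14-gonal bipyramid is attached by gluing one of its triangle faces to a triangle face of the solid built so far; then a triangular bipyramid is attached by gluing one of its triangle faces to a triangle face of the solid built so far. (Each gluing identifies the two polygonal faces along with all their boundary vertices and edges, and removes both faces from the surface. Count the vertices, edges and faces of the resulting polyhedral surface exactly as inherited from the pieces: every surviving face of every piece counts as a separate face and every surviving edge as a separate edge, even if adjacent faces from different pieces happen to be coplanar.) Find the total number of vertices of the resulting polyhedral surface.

A regular octahedron: V=6, E=12, F=8.
Attach a 14-gonal bipyramid (V=16, E=42, F=28) along a 3-gon: merge 3 vertices and 3 edges, delete both glued faces → V=19, E=51, F=34.
Attach a triangular bipyramid (V=5, E=9, F=6) along a 3-gon: merge 3 vertices and 3 edges, delete both glued faces → V=21, E=57, F=38.
Check: V − E + F = 21 − 57 + 38 = 2.

21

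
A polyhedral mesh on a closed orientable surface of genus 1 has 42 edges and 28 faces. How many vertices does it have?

14

For a closed orientable surface of genus 1, χ = 2 − 2·1 = 0.
V = 0 + E − F = 0 + 42 − 28 = 14.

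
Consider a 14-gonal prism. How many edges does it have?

42

A prism on an n-gon has two n-gon bases and n rectangular sides: V = 2·14 = 28, E = 3·14 = 42, F = 14 + 2 = 16.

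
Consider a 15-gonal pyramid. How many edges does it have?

30

A pyramid on an n-gon base has one n-gon and n triangles: V = 15 + 1 = 16, E = 2·15 = 30, F = 15 + 1 = 16.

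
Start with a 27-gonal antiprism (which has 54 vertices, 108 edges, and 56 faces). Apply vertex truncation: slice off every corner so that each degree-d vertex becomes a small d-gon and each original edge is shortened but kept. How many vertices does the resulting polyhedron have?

216

Truncation replaces each original edge-end by a new vertex, so V′ = 2E = 216.
Each original edge survives, and each old vertex of degree d contributes d new edges; summing degrees gives Σd = 2E, so E′ = E + 2E = 3E = 324.
Each original face survives and each original vertex becomes one new face: F′ = F + V = 110.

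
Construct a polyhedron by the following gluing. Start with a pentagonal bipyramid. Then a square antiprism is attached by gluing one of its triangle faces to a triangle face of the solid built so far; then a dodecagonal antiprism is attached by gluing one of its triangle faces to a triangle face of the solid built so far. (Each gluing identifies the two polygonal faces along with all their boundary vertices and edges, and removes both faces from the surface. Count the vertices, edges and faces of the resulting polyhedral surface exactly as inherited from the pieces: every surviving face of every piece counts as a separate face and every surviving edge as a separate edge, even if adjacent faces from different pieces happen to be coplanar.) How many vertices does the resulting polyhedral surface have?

33

A pentagonal bipyramid: V=7, E=15, F=10.
Attach a square antiprism (V=8, E=16, F=10) along a 3-gon: merge 3 vertices and 3 edges, delete both glued faces → V=12, E=28, F=18.
Attach a dodecagonal antiprism (V=24, E=48, F=26) along a 3-gon: merge 3 vertices and 3 edges, delete both glued faces → V=33, E=73, F=42.
Check: V − E + F = 33 − 73 + 42 = 2.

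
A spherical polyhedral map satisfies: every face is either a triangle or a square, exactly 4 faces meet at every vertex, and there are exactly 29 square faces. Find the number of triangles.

8

Let x be the number of triangles; then F = 29 + x.
Edge–face incidences: 2E = 4·29 + 3·x = 116 + 3x.
Every vertex has degree 4, so 4V = 2E.
Euler: V − E + F = 2 ⇒ (2E)/4 − E + (29 + x) = 2.
Multiply by 8: 2·(2E) − 4·(2E) + 8·(29 + x) = 16, i.e. 232 + 8x − 2·(116 + 3x) = 16.
Collecting terms: 2x = 16, so x = 8.
Then 2E = 116 + 3·8 = 140, so E = 70, V = 2E/4 = 35, F = 29 + 8 = 37.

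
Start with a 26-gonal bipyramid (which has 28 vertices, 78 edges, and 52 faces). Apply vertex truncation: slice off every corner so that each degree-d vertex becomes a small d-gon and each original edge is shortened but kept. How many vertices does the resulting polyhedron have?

Truncation replaces each original edge-end by a new vertex, so V′ = 2E = 156.
Each original edge survives, and each old vertex of degree d contributes d new edges; summing degrees gives Σd = 2E, so E′ = E + 2E = 3E = 234.
Each original face survives and each original vertex becomes one new face: F′ = F + V = 80.

156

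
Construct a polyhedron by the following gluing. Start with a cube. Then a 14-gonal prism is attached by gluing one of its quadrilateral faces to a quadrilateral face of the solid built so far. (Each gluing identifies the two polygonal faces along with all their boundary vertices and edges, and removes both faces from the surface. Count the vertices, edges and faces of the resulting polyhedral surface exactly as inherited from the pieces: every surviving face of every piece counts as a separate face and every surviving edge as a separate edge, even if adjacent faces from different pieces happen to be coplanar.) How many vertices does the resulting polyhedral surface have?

32

A cube: V=8, E=12, F=6.
Attach a 14-gonal prism (V=28, E=42, F=16) along a 4-gon: merge 4 vertices and 4 edges, delete both glued faces → V=32, E=50, F=20.
Check: V − E + F = 32 − 50 + 20 = 2.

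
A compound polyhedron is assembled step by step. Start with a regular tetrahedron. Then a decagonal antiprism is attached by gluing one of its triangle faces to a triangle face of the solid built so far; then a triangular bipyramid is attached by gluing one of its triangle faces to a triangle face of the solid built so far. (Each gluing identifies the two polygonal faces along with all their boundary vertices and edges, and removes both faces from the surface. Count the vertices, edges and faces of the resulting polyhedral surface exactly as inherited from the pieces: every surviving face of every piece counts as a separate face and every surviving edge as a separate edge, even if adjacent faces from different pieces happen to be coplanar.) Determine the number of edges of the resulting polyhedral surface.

A regular tetrahedron: V=4, E=6, F=4.
Attach a decagonal antiprism (V=20, E=40, F=22) along a 3-gon: merge 3 vertices and 3 edges, delete both glued faces → V=21, E=43, F=24.
Attach a triangular bipyramid (V=5, E=9, F=6) along a 3-gon: merge 3 vertices and 3 edges, delete both glued faces → V=23, E=49, F=28.
Check: V − E + F = 23 − 49 + 28 = 2.

49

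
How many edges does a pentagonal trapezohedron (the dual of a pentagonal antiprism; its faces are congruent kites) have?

20

The n-trapezohedron (dual of the n-antiprism) has V = 2·5 + 2 = 12, E = 4·5 = 20, F = 2·5 = 10.
Check: V − E + F = 12 − 20 + 10 = 2.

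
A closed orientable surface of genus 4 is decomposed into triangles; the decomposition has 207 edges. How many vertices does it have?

63

χ = 2 − 2·4 = -6, and every face is a triangle so 3F = 2E.
F = 2E/3 = 138. Then V = -6 + E − F = -6 + 207 − 138 = 63.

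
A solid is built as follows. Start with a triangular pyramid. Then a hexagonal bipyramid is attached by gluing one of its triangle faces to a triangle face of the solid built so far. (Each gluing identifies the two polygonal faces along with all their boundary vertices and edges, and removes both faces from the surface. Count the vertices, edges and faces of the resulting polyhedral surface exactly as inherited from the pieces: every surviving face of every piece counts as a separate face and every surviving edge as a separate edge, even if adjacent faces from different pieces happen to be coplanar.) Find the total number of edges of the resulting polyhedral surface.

21

A triangular pyramid: V=4, E=6, F=4.
Attach a hexagonal bipyramid (V=8, E=18, F=12) along a 3-gon: merge 3 vertices and 3 edges, delete both glued faces → V=9, E=21, F=14.
Check: V − E + F = 9 − 21 + 14 = 2.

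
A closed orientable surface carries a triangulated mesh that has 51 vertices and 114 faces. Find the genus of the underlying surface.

4

Every face is a triangle, so 2E = 3·114 = 342, giving E = 171.
χ = V − E + F = 51 − 171 + 114 = -6.
For a closed orientable surface χ = 2 − 2g, so g = (2 − (-6))/2 = 4.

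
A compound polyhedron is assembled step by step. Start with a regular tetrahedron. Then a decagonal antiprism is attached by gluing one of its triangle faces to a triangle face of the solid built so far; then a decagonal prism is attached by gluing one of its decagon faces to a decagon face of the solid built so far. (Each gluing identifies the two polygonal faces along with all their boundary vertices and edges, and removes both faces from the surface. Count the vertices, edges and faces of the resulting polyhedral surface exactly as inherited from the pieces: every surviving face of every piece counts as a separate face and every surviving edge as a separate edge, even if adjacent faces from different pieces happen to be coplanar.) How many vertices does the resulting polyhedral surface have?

31

A regular tetrahedron: V=4, E=6, F=4.
Attach a decagonal antiprism (V=20, E=40, F=22) along a 3-gon: merge 3 vertices and 3 edges, delete both glued faces → V=21, E=43, F=24.
Attach a decagonal prism (V=20, E=30, F=12) along a 10-gon: merge 10 vertices and 10 edges, delete both glued faces → V=31, E=63, F=34.
Check: V − E + F = 31 − 63 + 34 = 2.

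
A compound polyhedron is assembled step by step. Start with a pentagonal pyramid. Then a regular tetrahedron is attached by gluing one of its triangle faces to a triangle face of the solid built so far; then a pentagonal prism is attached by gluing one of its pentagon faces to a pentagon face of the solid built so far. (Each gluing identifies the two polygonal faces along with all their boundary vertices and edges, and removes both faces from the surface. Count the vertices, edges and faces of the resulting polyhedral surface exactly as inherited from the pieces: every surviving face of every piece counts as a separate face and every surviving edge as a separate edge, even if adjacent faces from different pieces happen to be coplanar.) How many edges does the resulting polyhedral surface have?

23

A pentagonal pyramid: V=6, E=10, F=6.
Attach a regular tetrahedron (V=4, E=6, F=4) along a 3-gon: merge 3 vertices and 3 edges, delete both glued faces → V=7, E=13, F=8.
Attach a pentagonal prism (V=10, E=15, F=7) along a 5-gon: merge 5 vertices and 5 edges, delete both glued faces → V=12, E=23, F=13.
Check: V − E + F = 12 − 23 + 13 = 2.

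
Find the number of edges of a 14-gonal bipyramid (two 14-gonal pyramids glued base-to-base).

42

A bipyramid over an n-gon has 2n triangular faces and n + 2 vertices: V = 14 + 2 = 16, E = 3·14 = 42, F = 2·14 = 28.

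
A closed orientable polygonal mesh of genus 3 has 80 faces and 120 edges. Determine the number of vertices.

For a closed orientable surface of genus 3, χ = 2 − 2·3 = -4.
V = -4 + E − F = -4 + 120 − 80 = 36.

36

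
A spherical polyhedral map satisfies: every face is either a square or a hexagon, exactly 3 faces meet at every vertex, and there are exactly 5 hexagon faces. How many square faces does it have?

Let x be the number of squares; then F = 5 + x.
Edge–face incidences: 2E = 6·5 + 4·x = 30 + 4x.
Every vertex has degree 3, so 3V = 2E.
Euler: V − E + F = 2 ⇒ (2E)/3 − E + (5 + x) = 2.
Multiply by 6: 2·(2E) − 3·(2E) + 6·(5 + x) = 12, i.e. 30 + 6x − (30 + 4x) = 12.
Collecting terms: 2x = 12, so x = 6.
Then 2E = 30 + 4·6 = 54, so E = 27, V = 2E/3 = 18, F = 5 + 6 = 11.

6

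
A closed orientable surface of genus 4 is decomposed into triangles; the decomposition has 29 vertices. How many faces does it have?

70

χ = 2 − 2·4 = -6, and every face is a triangle so 3F = 2E.
V − E + F = -6 with E = 3F/2 gives 29 − (3/2 − 1)·F = -6, so F = 70 and E = 105.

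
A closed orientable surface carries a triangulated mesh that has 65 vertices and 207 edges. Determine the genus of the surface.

Every face is a triangle and each edge borders two faces, so 3F = 2·207, giving F = 138.
χ = V − E + F = 65 − 207 + 138 = -4.
For a closed orientable surface χ = 2 − 2g, so g = (2 − (-4))/2 = 3.

3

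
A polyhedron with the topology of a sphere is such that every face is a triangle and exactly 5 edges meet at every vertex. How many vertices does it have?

12

Each face has 3 edges and each edge borders two faces, so 2E = 3F.
Each vertex has degree 5, so 5V = 2E and hence V = 3F/5.
Euler: V − E + F = 2 ⇒ (3F/5) − (3F/2) + F = 2.
Multiply by 10: (6 − 15 + 10)F = 20, i.e. 1F = 20.
So F = 20, E = 3·20/2 = 30, V = 3·20/5 = 12.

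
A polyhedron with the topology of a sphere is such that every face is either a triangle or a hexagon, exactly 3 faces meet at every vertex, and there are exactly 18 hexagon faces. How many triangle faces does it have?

Let x be the number of triangles; then F = 18 + x.
Edge–face incidences: 2E = 6·18 + 3·x = 108 + 3x.
Every vertex has degree 3, so 3V = 2E.
Euler: V − E + F = 2 ⇒ (2E)/3 − E + (18 + x) = 2.
Multiply by 6: 2·(2E) − 3·(2E) + 6·(18 + x) = 12, i.e. 108 + 6x − (108 + 3x) = 12.
Collecting terms: 3x = 12, so x = 4.
Then 2E = 108 + 3·4 = 120, so E = 60, V = 2E/3 = 40, F = 18 + 4 = 22.

4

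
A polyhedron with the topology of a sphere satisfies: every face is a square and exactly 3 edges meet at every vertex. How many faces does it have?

6

Each face has 4 edges and each edge borders two faces, so 2E = 4F.
Each vertex has degree 3, so 3V = 2E and hence V = 4F/3.
Euler: V − E + F = 2 ⇒ (4F/3) − (4F/2) + F = 2.
Multiply by 6: (8 − 12 + 6)F = 12, i.e. 2F = 12.
So F = 6, E = 4·6/2 = 12, V = 4·6/3 = 8.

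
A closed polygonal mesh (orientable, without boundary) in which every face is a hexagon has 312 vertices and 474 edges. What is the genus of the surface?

Every face is a hexagon and each edge borders two faces, so 6F = 2·474, giving F = 158.
χ = V − E + F = 312 − 474 + 158 = -4.
For a closed orientable surface χ = 2 − 2g, so g = (2 − (-4))/2 = 3.

3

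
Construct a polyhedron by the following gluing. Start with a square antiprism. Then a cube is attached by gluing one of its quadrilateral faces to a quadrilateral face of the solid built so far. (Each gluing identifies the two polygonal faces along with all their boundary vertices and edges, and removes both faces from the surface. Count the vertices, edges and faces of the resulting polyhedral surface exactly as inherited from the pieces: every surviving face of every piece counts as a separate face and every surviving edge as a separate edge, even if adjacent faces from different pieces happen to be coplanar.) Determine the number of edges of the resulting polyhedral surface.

A square antiprism: V=8, E=16, F=10.
Attach a cube (V=8, E=12, F=6) along a 4-gon: merge 4 vertices and 4 edges, delete both glued faces → V=12, E=24, F=14.
Check: V − E + F = 12 − 24 + 14 = 2.

24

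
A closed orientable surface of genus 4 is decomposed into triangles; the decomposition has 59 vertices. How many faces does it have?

χ = 2 − 2·4 = -6, and every face is a triangle so 3F = 2E.
V − E + F = -6 with E = 3F/2 gives 59 − (3/2 − 1)·F = -6, so F = 130 and E = 195.

130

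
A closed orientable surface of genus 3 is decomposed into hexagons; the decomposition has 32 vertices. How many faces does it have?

18

χ = 2 − 2·3 = -4, and every face is a hexagon so 6F = 2E.
V − E + F = -4 with E = 6F/2 gives 32 − (6/2 − 1)·F = -4, so F = 18 and E = 54.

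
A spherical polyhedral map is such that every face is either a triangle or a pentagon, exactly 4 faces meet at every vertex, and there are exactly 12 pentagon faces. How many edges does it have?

Let x be the number of triangles; then F = 12 + x.
Edge–face incidences: 2E = 5·12 + 3·x = 60 + 3x.
Every vertex has degree 4, so 4V = 2E.
Euler: V − E + F = 2 ⇒ (2E)/4 − E + (12 + x) = 2.
Multiply by 8: 2·(2E) − 4·(2E) + 8·(12 + x) = 16, i.e. 96 + 8x − 2·(60 + 3x) = 16.
Collecting terms: 2x − 24 = 16, so 2x = 40, so x = 20.
Then 2E = 60 + 3·20 = 120, so E = 60, V = 2E/4 = 30, F = 12 + 20 = 32.

60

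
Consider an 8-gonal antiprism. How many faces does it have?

18

An antiprism on an n-gon has two n-gon caps and 2n triangles: V = 2·8 = 16, E = 4·8 = 32, F = 2·8 + 2 = 18.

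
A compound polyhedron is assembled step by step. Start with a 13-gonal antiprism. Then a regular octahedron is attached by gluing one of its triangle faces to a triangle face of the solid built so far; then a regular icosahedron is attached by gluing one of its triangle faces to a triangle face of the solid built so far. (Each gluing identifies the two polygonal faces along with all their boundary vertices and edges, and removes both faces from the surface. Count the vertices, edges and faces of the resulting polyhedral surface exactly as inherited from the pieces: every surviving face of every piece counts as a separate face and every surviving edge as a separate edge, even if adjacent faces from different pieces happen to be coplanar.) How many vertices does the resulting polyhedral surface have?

A 13-gonal antiprism: V=26, E=52, F=28.
Attach a regular octahedron (V=6, E=12, F=8) along a 3-gon: merge 3 vertices and 3 edges, delete both glued faces → V=29, E=61, F=34.
Attach a regular icosahedron (V=12, E=30, F=20) along a 3-gon: merge 3 vertices and 3 edges, delete both glued faces → V=38, E=88, F=52.
Check: V − E + F = 38 − 88 + 52 = 2.

38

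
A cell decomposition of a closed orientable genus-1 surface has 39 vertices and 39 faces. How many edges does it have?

For a closed orientable surface of genus 1, χ = 2 − 2·1 = 0.
E = V + F − (0) = 39 + 39 − (0) = 78.

78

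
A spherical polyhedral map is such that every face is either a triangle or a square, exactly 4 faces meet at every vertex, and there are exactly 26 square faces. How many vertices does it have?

32

Let x be the number of triangles; then F = 26 + x.
Edge–face incidences: 2E = 4·26 + 3·x = 104 + 3x.
Every vertex has degree 4, so 4V = 2E.
Euler: V − E + F = 2 ⇒ (2E)/4 − E + (26 + x) = 2.
Multiply by 8: 2·(2E) − 4·(2E) + 8·(26 + x) = 16, i.e. 208 + 8x − 2·(104 + 3x) = 16.
Collecting terms: 2x = 16, so x = 8.
Then 2E = 104 + 3·8 = 128, so E = 64, V = 2E/4 = 32, F = 26 + 8 = 34.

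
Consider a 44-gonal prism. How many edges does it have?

A prism on an n-gon has two n-gon bases and n rectangular sides: V = 2·44 = 88, E = 3·44 = 132, F = 44 + 2 = 46.
Check: V − E + F = 88 − 132 + 46 = 2.

132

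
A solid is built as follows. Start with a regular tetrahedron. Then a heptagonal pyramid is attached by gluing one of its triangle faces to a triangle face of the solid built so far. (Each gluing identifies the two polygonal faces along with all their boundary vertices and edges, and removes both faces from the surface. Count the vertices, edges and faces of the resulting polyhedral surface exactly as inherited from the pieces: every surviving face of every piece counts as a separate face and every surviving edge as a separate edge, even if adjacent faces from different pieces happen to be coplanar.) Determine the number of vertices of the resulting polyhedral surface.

9

A regular tetrahedron: V=4, E=6, F=4.
Attach a heptagonal pyramid (V=8, E=14, F=8) along a 3-gon: merge 3 vertices and 3 edges, delete both glued faces → V=9, E=17, F=10.
Check: V − E + F = 9 − 17 + 10 = 2.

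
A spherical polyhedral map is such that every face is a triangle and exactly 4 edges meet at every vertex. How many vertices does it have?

6

Each face has 3 edges and each edge borders two faces, so 2E = 3F.
Each vertex has degree 4, so 4V = 2E and hence V = 3F/4.
Euler: V − E + F = 2 ⇒ (3F/4) − (3F/2) + F = 2.
Multiply by 8: (6 − 12 + 8)F = 16, i.e. 2F = 16.
So F = 8, E = 3·8/2 = 12, V = 3·8/4 = 6.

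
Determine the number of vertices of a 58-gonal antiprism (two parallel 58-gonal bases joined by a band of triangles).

An antiprism on an n-gon has two n-gon caps and 2n triangles: V = 2·58 = 116, E = 4·58 = 232, F = 2·58 + 2 = 118.
Check: V − E + F = 116 − 232 + 118 = 2.

116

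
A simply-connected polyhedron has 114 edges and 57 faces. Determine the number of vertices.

59

Here V − E + F = 2.
V = 2 + E − F = 2 + 114 − 57 = 59.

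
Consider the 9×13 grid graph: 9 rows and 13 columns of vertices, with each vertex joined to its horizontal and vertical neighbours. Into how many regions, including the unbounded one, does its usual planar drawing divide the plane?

The grid has V = 9·13 = 117 vertices and E = 9·12 + 13·8 = 212 edges.
F = 2 − V + E = 2 − 117 + 212 = 97.

97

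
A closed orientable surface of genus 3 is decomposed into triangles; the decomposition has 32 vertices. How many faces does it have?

72

χ = 2 − 2·3 = -4, and every face is a triangle so 3F = 2E.
V − E + F = -4 with E = 3F/2 gives 32 − (3/2 − 1)·F = -4, so F = 72 and E = 108.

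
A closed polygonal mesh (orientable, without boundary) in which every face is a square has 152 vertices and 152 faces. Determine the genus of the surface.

Every face is a square, so 2E = 4·152 = 608, giving E = 304.
χ = V − E + F = 152 − 304 + 152 = 0.
For a closed orientable surface χ = 2 − 2g, so g = (2 − (0))/2 = 1.

1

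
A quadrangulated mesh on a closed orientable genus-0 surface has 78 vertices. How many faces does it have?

76

χ = 2 − 2·0 = 2, and every face is a square so 4F = 2E.
V − E + F = 2 with E = 4F/2 gives 78 − (4/2 − 1)·F = 2, so F = 76 and E = 152.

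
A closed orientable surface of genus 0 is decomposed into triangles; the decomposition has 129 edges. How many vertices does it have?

χ = 2 − 2·0 = 2, and every face is a triangle so 3F = 2E.
F = 2E/3 = 86. Then V = 2 + E − F = 2 + 129 − 86 = 45.

45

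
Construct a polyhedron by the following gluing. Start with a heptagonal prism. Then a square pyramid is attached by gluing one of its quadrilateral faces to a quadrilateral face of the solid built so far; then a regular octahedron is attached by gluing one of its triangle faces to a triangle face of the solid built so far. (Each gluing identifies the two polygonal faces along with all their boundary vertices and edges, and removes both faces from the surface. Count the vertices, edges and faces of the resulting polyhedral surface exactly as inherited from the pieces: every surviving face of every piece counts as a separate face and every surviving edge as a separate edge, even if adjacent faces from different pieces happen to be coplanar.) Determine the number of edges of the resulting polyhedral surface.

34

A heptagonal prism: V=14, E=21, F=9.
Attach a square pyramid (V=5, E=8, F=5) along a 4-gon: merge 4 vertices and 4 edges, delete both glued faces → V=15, E=25, F=12.
Attach a regular octahedron (V=6, E=12, F=8) along a 3-gon: merge 3 vertices and 3 edges, delete both glued faces → V=18, E=34, F=18.
Check: V − E + F = 18 − 34 + 18 = 2.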